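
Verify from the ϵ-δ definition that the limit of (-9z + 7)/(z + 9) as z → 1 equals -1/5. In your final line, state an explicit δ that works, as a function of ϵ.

Fix ϵ > 0. We want δ > 0 with 0 < |z − 1| < δ ⇒ |(-9z + 7)/(z + 9) + 1/5| < ϵ.
Combining over a common denominator, (-9z + 7)/(z + 9) + 1/5 = [(-9z + 7)·10 − (-2)·(z + 9)] / [10·(z + 9)] = -88(z − 1) / (10(z + 9)).
So |(-9z + 7)/(z + 9) + 1/5| = 88|z − 1| / (10·|z + 9|).
Restrict δ ≤ 5. Then |z − 1| < 5 gives |z + 9| = |(z − 1) + 10| ≥ 10 − 5 = 5.
Hence |(-9z + 7)/(z + 9) + 1/5| < 88|z − 1|/(10·5) = (44/25)|z − 1|, which is < ϵ once |z − 1| < (25/44)ϵ.
Take δ = min(5, (25/44)ϵ). Then 0 < |z − 1| < δ forces both bounds, so |(-9z + 7)/(z + 9) + 1/5| < ϵ.

δ = min(5, (25/44)ϵ)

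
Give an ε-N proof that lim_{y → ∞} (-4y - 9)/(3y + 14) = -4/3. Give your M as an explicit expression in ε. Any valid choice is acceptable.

M = (29/9)/ε

Let ε > 0 be given. We seek M > 0 such that y > M implies |(-4y - 9)/(3y + 14) + 4/3| < ε.
(-4y - 9)/(3y + 14) + 4/3 = (3(-4y - 9) − (-4)(3y + 14)) / (3(3y + 14)) = 29/(3(3y + 14)).
For y > 0 we have 3y + 14 > 3y, so |(-4y - 9)/(3y + 14) + 4/3| = 29/(3(3y + 14)) < 29/(3·3y) = (29/9)/y.
Thus |(-4y - 9)/(3y + 14) + 4/3| < ε whenever y > (29/9)/ε.
Take M = (29/9)/ε. If y > M then |(-4y - 9)/(3y + 14) + 4/3| < (29/9)/y < ε.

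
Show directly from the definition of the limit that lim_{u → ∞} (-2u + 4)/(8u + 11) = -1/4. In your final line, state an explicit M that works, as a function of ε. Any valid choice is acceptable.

M = (27/32)/ε

Let ε > 0. We seek M > 0 such that u > M implies |(-2u + 4)/(8u + 11) + 1/4| < ε.
(-2u + 4)/(8u + 11) + 1/4 = (8(-2u + 4) − (-2)(8u + 11)) / (8(8u + 11)) = 54/(8(8u + 11)).
For u > 0 we have 8u + 11 > 8u, so |(-2u + 4)/(8u + 11) + 1/4| = 54/(8(8u + 11)) < 54/(8·8u) = (27/32)/u.
Thus |(-2u + 4)/(8u + 11) + 1/4| < ε whenever u > (27/32)/ε.
Take M = (27/32)/ε. If u > M then |(-2u + 4)/(8u + 11) + 1/4| < (27/32)/u < ε.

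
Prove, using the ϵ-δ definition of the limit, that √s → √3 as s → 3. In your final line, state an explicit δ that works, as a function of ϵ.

δ = min(3, √3·ϵ)

Fix ϵ > 0. We want δ > 0 such that 0 < |s − 3| < δ implies |√s − √3| < ϵ.
Multiplying by the conjugate, |√s − √3| = |s − 3|/(√s + √3).
Restrict δ ≤ 3 so that |s − 3| < 3 forces s > 0, and then √s + √3 > √3.
Hence |√s − √3| < |s − 3|/√3, which is < ϵ once |s − 3| < √3·ϵ.
Take δ = min(3, √3·ϵ). If 0 < |s − 3| < δ then s > 0 and |√s − √3| < |s − 3|/√3 < ϵ.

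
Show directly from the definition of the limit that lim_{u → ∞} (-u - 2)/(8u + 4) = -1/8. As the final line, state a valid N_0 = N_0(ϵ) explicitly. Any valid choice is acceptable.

N_0 = (3/16)/ϵ

Suppose ϵ > 0. We seek N_0 > 0 such that u > N_0 implies |(-u - 2)/(8u + 4) + 1/8| < ϵ.
(-u - 2)/(8u + 4) + 1/8 = (8(-u - 2) − (-1)(8u + 4)) / (8(8u + 4)) = -12/(8(8u + 4)).
For u > 0 we have 8u + 4 > 8u, so |(-u - 2)/(8u + 4) + 1/8| = 12/(8(8u + 4)) < 12/(8·8u) = (3/16)/u.
Thus |(-u - 2)/(8u + 4) + 1/8| < ϵ whenever u > (3/16)/ϵ.
Take N_0 = (3/16)/ϵ. If u > N_0 then |(-u - 2)/(8u + 4) + 1/8| < (3/16)/u < ϵ.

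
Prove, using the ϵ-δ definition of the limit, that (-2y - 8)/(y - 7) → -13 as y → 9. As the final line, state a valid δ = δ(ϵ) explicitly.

Fix ϵ > 0. We want δ > 0 with 0 < |y − 9| < δ ⇒ |(-2y - 8)/(y - 7) + 13| < ϵ.
Combining over a common denominator, (-2y - 8)/(y - 7) + 13 = [(-2y - 8)·2 − (-26)·(y - 7)] / [2·(y - 7)] = 22(y − 9) / (2(y - 7)).
So |(-2y - 8)/(y - 7) + 13| = 22|y − 9| / (2·|y − 7|).
Restrict δ ≤ 1. Then |y − 9| < 1 gives |y − 7| = |(y − 9) + 2| ≥ 2 − 1 = 1.
Hence |(-2y - 8)/(y - 7) + 13| < 22|y − 9|/(2·1) = 11|y − 9|, which is < ϵ once |y − 9| < (1/11)ϵ.
Take δ = min(1, (1/11)ϵ). Then 0 < |y − 9| < δ forces both bounds, so |(-2y - 8)/(y - 7) + 13| < ϵ.

δ = min(1, (1/11)ϵ)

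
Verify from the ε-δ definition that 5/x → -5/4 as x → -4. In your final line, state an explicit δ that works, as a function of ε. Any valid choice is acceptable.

δ = min(2, (8/5)ε)

Let ε > 0 be given. We seek δ > 0 such that 0 < |x + 4| < δ implies |5/x + 5/4| < ε.
|5/x + 5/4| = 5·|-4 − x|/(4·|x|) = 5|x + 4|/(4|x|).
Restrict δ ≤ 2. Then |x + 4| < 2 gives |x| > 2, so 4|x| > 8.
Then |5/x + 5/4| < 5|x + 4|/8, which is < ε when |x + 4| < (8/5)ε.
Take δ = min(2, (8/5)ε). Then 0 < |x + 4| < δ gives both |x + 4| < 2 and |x + 4| < (8/5)ε, so |5/x + 5/4| < ε.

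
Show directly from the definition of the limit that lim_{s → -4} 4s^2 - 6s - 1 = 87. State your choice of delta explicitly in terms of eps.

Let eps > 0 be given. We want delta > 0 such that 0 < |s + 4| < delta implies |(4s^2 - 6s - 1) − 87| < eps.
(4s^2 - 6s - 1) − 87 = 4s^2 - 6s - 88 = (s + 4)(4s - 22).
So |(4s^2 - 6s - 1) − 87| = |s + 4|·|4s - 22|.
Require delta ≤ 2. Then |s + 4| < 2 gives |s| < 6, and by the triangle inequality |4s - 22| ≤ 4·6 + 22 = 46.
Hence |(4s^2 - 6s - 1) − 87| ≤ 46|s + 4| < eps provided |s + 4| < eps/46.
Take delta = min(2, eps/46). Then 0 < |s + 4| < delta gives both |s + 4| < 2 and |s + 4| < eps/46, so |(4s^2 - 6s - 1) − 87| < eps.

delta = min(2, eps/46)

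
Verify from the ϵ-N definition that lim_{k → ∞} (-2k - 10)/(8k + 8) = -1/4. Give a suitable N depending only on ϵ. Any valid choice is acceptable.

Let ϵ > 0 be given. For k ≥ 1, |(-2k - 10)/(8k + 8) + 1/4| = |-64|/(8(8k + 8)) = 64/(8(8k + 8)).
Since 8k + 8 ≥ 8k for k ≥ 1, this is ≤ 64/(8·8k) = 1/k.
So |(-2k - 10)/(8k + 8) + 1/4| < ϵ whenever k > 1/ϵ.
Take N = 1/ϵ. If k > N then |(-2k - 10)/(8k + 8) + 1/4| ≤ 1/k < ϵ.

N = 1/ϵ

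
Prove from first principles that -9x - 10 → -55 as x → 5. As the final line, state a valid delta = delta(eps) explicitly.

Let eps > 0 be given. We need delta > 0 so that 0 < |x − 5| < delta implies |(-9x - 10) + 55| < eps.
Since (-9x - 10) + 55 = -9(x − 5), we have |(-9x - 10) + 55| = 9|x − 5|.
Thus it suffices that |x − 5| < eps/9.
Choosing delta = eps/9 gives |(-9x - 10) + 55| = 9|x − 5| < eps whenever |x − 5| < delta.

delta = eps/9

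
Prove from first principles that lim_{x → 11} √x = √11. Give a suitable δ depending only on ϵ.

Let ϵ > 0 be given. We want δ > 0 such that 0 < |x − 11| < δ implies |√x − √11| < ϵ.
Multiplying by the conjugate, |√x − √11| = |x − 11|/(√x + √11).
Restrict δ ≤ 11 so that |x − 11| < 11 forces x > 0, and then √x + √11 > √11.
Hence |√x − √11| < |x − 11|/√11, which is < ϵ once |x − 11| < √11·ϵ.
Take δ = min(11, √11·ϵ). If 0 < |x − 11| < δ then x > 0 and |√x − √11| < |x − 11|/√11 < ϵ.

δ = min(11, √11·ϵ)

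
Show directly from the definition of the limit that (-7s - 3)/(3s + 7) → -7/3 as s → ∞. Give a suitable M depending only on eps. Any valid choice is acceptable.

Let eps > 0 be given. We seek M > 0 such that s > M implies |(-7s - 3)/(3s + 7) + 7/3| < eps.
(-7s - 3)/(3s + 7) + 7/3 = (3(-7s - 3) − (-7)(3s + 7)) / (3(3s + 7)) = 40/(3(3s + 7)).
For s > 0 we have 3s + 7 > 3s, so |(-7s - 3)/(3s + 7) + 7/3| = 40/(3(3s + 7)) < 40/(3·3s) = (40/9)/s.
Thus |(-7s - 3)/(3s + 7) + 7/3| < eps whenever s > (40/9)/eps.
Take M = (40/9)/eps. If s > M then |(-7s - 3)/(3s + 7) + 7/3| < (40/9)/s < eps.

M = (40/9)/eps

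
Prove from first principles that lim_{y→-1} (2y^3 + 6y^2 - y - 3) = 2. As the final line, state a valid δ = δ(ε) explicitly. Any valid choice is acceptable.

δ = min(2, ε/35)

Let ε > 0 be given. We want δ > 0 such that 0 < |y + 1| < δ implies |(2y^3 + 6y^2 - y - 3) − 2| < ε.
(2y^3 + 6y^2 - y - 3) − 2 = 2y^3 + 6y^2 - y - 5 = (y + 1)(2y^2 + 4y - 5).
So |(2y^3 + 6y^2 - y - 3) − 2| = |y + 1|·|2y^2 + 4y - 5|.
Require δ ≤ 2. Then |y + 1| < 2 gives |y| < 3, and by the triangle inequality |2y^2 + 4y - 5| ≤ 2·3^2 + 4·3 + 5 = 35.
Hence |(2y^3 + 6y^2 - y - 3) − 2| ≤ 35|y + 1| < ε provided |y + 1| < ε/35.
Take δ = min(2, ε/35). Then 0 < |y + 1| < δ gives both |y + 1| < 2 and |y + 1| < ε/35, so |(2y^3 + 6y^2 - y - 3) − 2| < ε.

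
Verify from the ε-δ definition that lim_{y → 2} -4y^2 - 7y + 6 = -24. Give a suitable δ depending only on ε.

Suppose ε > 0. We want δ > 0 such that 0 < |y − 2| < δ implies |(-4y^2 - 7y + 6) + 24| < ε.
(-4y^2 - 7y + 6) + 24 = -4y^2 - 7y + 30 = (y − 2)(-4y - 15).
So |(-4y^2 - 7y + 6) + 24| = |y − 2|·|-4y - 15|.
Require δ ≤ 1. Then |y − 2| < 1 gives |y| < 3, and by the triangle inequality |-4y - 15| ≤ 4·3 + 15 = 27.
Hence |(-4y^2 - 7y + 6) + 24| ≤ 27|y − 2| < ε provided |y − 2| < ε/27.
Choosing δ = min(1, ε/27) ensures both conditions, hence |(-4y^2 - 7y + 6) + 24| < ε.

δ = min(1, ε/27)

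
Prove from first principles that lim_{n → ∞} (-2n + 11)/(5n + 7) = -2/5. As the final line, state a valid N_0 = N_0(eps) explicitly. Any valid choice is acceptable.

Let eps > 0 be given. For n ≥ 1, |(-2n + 11)/(5n + 7) + 2/5| = |69|/(5(5n + 7)) = 69/(5(5n + 7)).
Since 5n + 7 ≥ 5n for n ≥ 1, this is ≤ 69/(5·5n) = (69/25)/n.
So |(-2n + 11)/(5n + 7) + 2/5| < eps whenever n > (69/25)/eps.
Take N_0 = (69/25)/eps. If n > N_0 then |(-2n + 11)/(5n + 7) + 2/5| ≤ (69/25)/n < eps.

N_0 = (69/25)/eps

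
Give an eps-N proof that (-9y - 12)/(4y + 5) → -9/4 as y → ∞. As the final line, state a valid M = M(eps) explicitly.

Suppose eps > 0. We seek M > 0 such that y > M implies |(-9y - 12)/(4y + 5) + 9/4| < eps.
(-9y - 12)/(4y + 5) + 9/4 = (4(-9y - 12) − (-9)(4y + 5)) / (4(4y + 5)) = -3/(4(4y + 5)).
For y > 0 we have 4y + 5 > 4y, so |(-9y - 12)/(4y + 5) + 9/4| = 3/(4(4y + 5)) < 3/(4·4y) = (3/16)/y.
Thus |(-9y - 12)/(4y + 5) + 9/4| < eps whenever y > (3/16)/eps.
Take M = (3/16)/eps. If y > M then |(-9y - 12)/(4y + 5) + 9/4| < (3/16)/y < eps.

M = (3/16)/eps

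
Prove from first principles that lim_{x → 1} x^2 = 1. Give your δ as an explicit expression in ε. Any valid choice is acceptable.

δ = min(1, ε/3)

Fix ε > 0. We seek δ > 0 with 0 < |x − 1| < δ ⇒ |x^2 − 1| < ε.
Factor: x^2 − 1 = (x − 1)(x + 1), so |x^2 − 1| = |x − 1|·|x + 1|.
Impose δ ≤ 1 so that |x| < 2; then |x + 1| ≤ 3.
Hence |x^2 − 1| ≤ 3|x − 1|, which is < ε once |x − 1| < ε/3.
Take δ = min(1, ε/3). If 0 < |x − 1| < δ then both bounds hold and |x^2 − 1| ≤ 3|x − 1| < 3·(ε/3) = ε.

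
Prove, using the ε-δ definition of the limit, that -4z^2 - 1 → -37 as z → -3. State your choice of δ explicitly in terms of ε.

Let ε > 0. We want δ > 0 such that 0 < |z + 3| < δ implies |(-4z^2 - 1) + 37| < ε.
(-4z^2 - 1) + 37 = -4z^2 + 36 = (z + 3)(-4z + 12).
So |(-4z^2 - 1) + 37| = |z + 3|·|-4z + 12|.
Assume first that |z + 3| < 1, so |z| < 4. Then |-4z + 12| ≤ 4·4 + 12 = 28.
Hence |(-4z^2 - 1) + 37| ≤ 28|z + 3| < ε provided |z + 3| < ε/28.
Take δ = min(1, ε/28). Then 0 < |z + 3| < δ gives both |z + 3| < 1 and |z + 3| < ε/28, so |(-4z^2 - 1) + 37| < ε.

δ = min(1, ε/28)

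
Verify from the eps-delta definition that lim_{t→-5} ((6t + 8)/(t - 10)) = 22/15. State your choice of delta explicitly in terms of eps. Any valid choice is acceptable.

delta = min(15/2, (225/136)eps)

Suppose eps > 0. We want delta > 0 with 0 < |t + 5| < delta ⇒ |(6t + 8)/(t - 10) − (22/15)| < eps.
Combining over a common denominator, (6t + 8)/(t - 10) − (22/15) = [(6t + 8)·(-15) − (-22)·(t - 10)] / [(-15)·(t - 10)] = -68(t + 5) / ((-15)(t - 10)).
So |(6t + 8)/(t - 10) − (22/15)| = 68|t + 5| / (15·|t − 10|).
Restrict delta ≤ 15/2. Then |t + 5| < 15/2 gives |t − 10| = |(t + 5) + (-15)| ≥ 15 − 15/2 = 15/2.
Hence |(6t + 8)/(t - 10) − (22/15)| < 68|t + 5|/(15·(15/2)) = (136/225)|t + 5|, which is < eps once |t + 5| < (225/136)eps.
Take delta = min(15/2, (225/136)eps). Then 0 < |t + 5| < delta forces both bounds, so |(6t + 8)/(t - 10) − (22/15)| < eps.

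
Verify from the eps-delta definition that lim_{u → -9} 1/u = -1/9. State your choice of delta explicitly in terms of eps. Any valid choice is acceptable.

Let eps > 0 be given. We seek delta > 0 such that 0 < |u + 9| < delta implies |1/u + 1/9| < eps.
|1/u + 1/9| = |-9 − u|/(9·|u|) = |u + 9|/(9|u|).
Restrict delta ≤ 9/2. Then |u + 9| < 9/2 gives |u| > 9/2, so 9|u| > 81/2.
Then |1/u + 1/9| < |u + 9|/(81/2), which is < eps when |u + 9| < (81/2)eps.
Take delta = min(9/2, (81/2)eps). Then 0 < |u + 9| < delta gives both |u + 9| < 9/2 and |u + 9| < (81/2)eps, so |1/u + 1/9| < eps.

delta = min(9/2, (81/2)eps)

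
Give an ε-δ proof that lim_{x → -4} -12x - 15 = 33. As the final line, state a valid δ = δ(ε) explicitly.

δ = ε/12

Let ε > 0 be given. We need δ > 0 so that 0 < |x + 4| < δ implies |(-12x - 15) − 33| < ε.
Since (-12x - 15) − 33 = -12(x + 4), we have |(-12x - 15) − 33| = 12|x + 4|.
Thus it suffices that |x + 4| < ε/12.
Take δ = ε/12. If 0 < |x + 4| < δ then |(-12x - 15) − 33| = 12|x + 4| < 12·(ε/12) = ε.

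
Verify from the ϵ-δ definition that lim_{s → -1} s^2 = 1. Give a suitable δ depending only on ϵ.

δ = min(1, ϵ/3)

Suppose ϵ > 0. We seek δ > 0 with 0 < |s + 1| < δ ⇒ |s^2 − 1| < ϵ.
Factor: s^2 − 1 = (s + 1)(s - 1), so |s^2 − 1| = |s + 1|·|s - 1|.
Restrict δ ≤ 1. Then |s + 1| < 1 gives |s| < 2, so by the triangle inequality |s - 1| ≤ 2 + 1 = 3.
Hence |s^2 − 1| ≤ 3|s + 1|, which is < ϵ once |s + 1| < ϵ/3.
Take δ = min(1, ϵ/3). If 0 < |s + 1| < δ then both bounds hold and |s^2 − 1| ≤ 3|s + 1| < 3·(ϵ/3) = ϵ.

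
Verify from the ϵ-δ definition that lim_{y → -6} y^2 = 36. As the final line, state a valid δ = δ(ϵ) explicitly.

Suppose ϵ > 0. We seek δ > 0 with 0 < |y + 6| < δ ⇒ |y^2 − 36| < ϵ.
Factor: y^2 − 36 = (y + 6)(y - 6), so |y^2 − 36| = |y + 6|·|y - 6|.
Impose δ ≤ 2 so that |y| < 8; then |y - 6| ≤ 14.
Hence |y^2 − 36| ≤ 14|y + 6|, which is < ϵ once |y + 6| < ϵ/14.
Take δ = min(2, ϵ/14). If 0 < |y + 6| < δ then both bounds hold and |y^2 − 36| ≤ 14|y + 6| < 14·(ϵ/14) = ϵ.

δ = min(2, ϵ/14)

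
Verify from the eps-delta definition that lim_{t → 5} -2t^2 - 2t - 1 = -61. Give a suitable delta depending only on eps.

delta = min(1, eps/24)

Fix eps > 0. We want delta > 0 such that 0 < |t − 5| < delta implies |(-2t^2 - 2t - 1) + 61| < eps.
(-2t^2 - 2t - 1) + 61 = -2t^2 - 2t + 60 = (t − 5)(-2t - 12).
So |(-2t^2 - 2t - 1) + 61| = |t − 5|·|-2t - 12|.
Require delta ≤ 1. Then |t − 5| < 1 gives |t| < 6, and by the triangle inequality |-2t - 12| ≤ 2·6 + 12 = 24.
Hence |(-2t^2 - 2t - 1) + 61| ≤ 24|t − 5| < eps provided |t − 5| < eps/24.
Take delta = min(1, eps/24). Then 0 < |t − 5| < delta gives both |t − 5| < 1 and |t − 5| < eps/24, so |(-2t^2 - 2t - 1) + 61| < eps.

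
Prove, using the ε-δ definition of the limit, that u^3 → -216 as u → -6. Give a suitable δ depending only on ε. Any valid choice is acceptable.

δ = min(1, ε/127)

Fix ε > 0. We seek δ > 0 with 0 < |u + 6| < δ ⇒ |u^3 + 216| < ε.
Factor: u^3 + 216 = (u + 6)(u^2 - 6u + 36), so |u^3 + 216| = |u + 6|·|u^2 - 6u + 36|.
Impose δ ≤ 1 so that |u| < 7; then |u^2 - 6u + 36| ≤ 127.
Hence |u^3 + 216| ≤ 127|u + 6|, which is < ε once |u + 6| < ε/127.
Take δ = min(1, ε/127). If 0 < |u + 6| < δ then both bounds hold and |u^3 + 216| ≤ 127|u + 6| < 127·(ε/127) = ε.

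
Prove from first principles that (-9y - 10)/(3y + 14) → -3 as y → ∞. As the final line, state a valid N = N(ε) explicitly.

Let ε > 0 be given. We seek N > 0 such that y > N implies |(-9y - 10)/(3y + 14) + 3| < ε.
(-9y - 10)/(3y + 14) + 3 = (3(-9y - 10) − (-9)(3y + 14)) / (3(3y + 14)) = 96/(3(3y + 14)).
For y > 0 we have 3y + 14 > 3y, so |(-9y - 10)/(3y + 14) + 3| = 96/(3(3y + 14)) < 96/(3·3y) = (32/3)/y.
Thus |(-9y - 10)/(3y + 14) + 3| < ε whenever y > (32/3)/ε.
Take N = (32/3)/ε. If y > N then |(-9y - 10)/(3y + 14) + 3| < (32/3)/y < ε.

N = (32/3)/ε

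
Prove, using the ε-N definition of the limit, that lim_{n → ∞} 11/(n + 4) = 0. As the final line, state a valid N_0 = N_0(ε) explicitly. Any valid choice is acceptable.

Suppose ε > 0. For n ≥ 1, |11/(n + 4) − 0| = 11/(n + 4) ≤ 11/n.
We need 11/n < ε, i.e. n > 11/ε.
Take N_0 = 11/ε. If n > N_0 then |11/(n + 4)| ≤ 11/n < ε.

N_0 = 11/ε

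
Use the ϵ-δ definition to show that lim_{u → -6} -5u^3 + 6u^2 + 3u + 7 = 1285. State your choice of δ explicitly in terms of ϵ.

Fix ϵ > 0. We want δ > 0 such that 0 < |u + 6| < δ implies |(-5u^3 + 6u^2 + 3u + 7) − 1285| < ϵ.
(-5u^3 + 6u^2 + 3u + 7) − 1285 = -5u^3 + 6u^2 + 3u - 1278 = (u + 6)(-5u^2 + 36u - 213).
So |(-5u^3 + 6u^2 + 3u + 7) − 1285| = |u + 6|·|-5u^2 + 36u - 213|.
Require δ ≤ 1. Then |u + 6| < 1 gives |u| < 7, and by the triangle inequality |-5u^2 + 36u - 213| ≤ 5·7^2 + 36·7 + 213 = 710.
Hence |(-5u^3 + 6u^2 + 3u + 7) − 1285| ≤ 710|u + 6| < ϵ provided |u + 6| < ϵ/710.
Take δ = min(1, ϵ/710). Then 0 < |u + 6| < δ gives both |u + 6| < 1 and |u + 6| < ϵ/710, so |(-5u^3 + 6u^2 + 3u + 7) − 1285| < ϵ.

δ = min(1, ϵ/710)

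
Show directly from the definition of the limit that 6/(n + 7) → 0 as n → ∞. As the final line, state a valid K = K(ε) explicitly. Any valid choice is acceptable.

K = 6/ε

Let ε > 0. For n ≥ 1, |6/(n + 7) − 0| = 6/(n + 7) ≤ 6/n.
We need 6/n < ε, i.e. n > 6/ε.
Take K = 6/ε. If n > K then |6/(n + 7)| ≤ 6/n < ε.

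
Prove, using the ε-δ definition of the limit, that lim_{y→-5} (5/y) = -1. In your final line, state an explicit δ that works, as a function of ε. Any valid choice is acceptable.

δ = min(5/2, (5/2)ε)

Suppose ε > 0. We seek δ > 0 such that 0 < |y + 5| < δ implies |5/y + 1| < ε.
|5/y + 1| = 5·|-5 − y|/(5·|y|) = 5|y + 5|/(5|y|).
Restrict δ ≤ 5/2. Then |y + 5| < 5/2 gives |y| > 5/2, so 5|y| > 25/2.
Then |5/y + 1| < 5|y + 5|/(25/2), which is < ε when |y + 5| < (5/2)ε.
Take δ = min(5/2, (5/2)ε). Then 0 < |y + 5| < δ gives both |y + 5| < 5/2 and |y + 5| < (5/2)ε, so |5/y + 1| < ε.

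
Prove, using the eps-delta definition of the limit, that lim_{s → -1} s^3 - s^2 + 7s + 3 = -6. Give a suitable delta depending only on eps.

delta = min(1, eps/17)

Fix eps > 0. We want delta > 0 such that 0 < |s + 1| < delta implies |(s^3 - s^2 + 7s + 3) + 6| < eps.
(s^3 - s^2 + 7s + 3) + 6 = s^3 - s^2 + 7s + 9 = (s + 1)(s^2 - 2s + 9).
So |(s^3 - s^2 + 7s + 3) + 6| = |s + 1|·|s^2 - 2s + 9|.
Assume first that |s + 1| < 1, so |s| < 2. Then |s^2 - 2s + 9| ≤ 2^2 + 2·2 + 9 = 17.
Hence |(s^3 - s^2 + 7s + 3) + 6| ≤ 17|s + 1| < eps provided |s + 1| < eps/17.
Choosing delta = min(1, eps/17) ensures both conditions, hence |(s^3 - s^2 + 7s + 3) + 6| < eps.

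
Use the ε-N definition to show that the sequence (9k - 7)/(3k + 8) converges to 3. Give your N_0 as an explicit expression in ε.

Let ε > 0 be given. For k ≥ 1, |(9k - 7)/(3k + 8) − 3| = |-93|/(3(3k + 8)) = 93/(3(3k + 8)).
Since 3k + 8 ≥ 3k for k ≥ 1, this is ≤ 93/(3·3k) = (31/3)/k.
So |(9k - 7)/(3k + 8) − 3| < ε whenever k > (31/3)/ε.
Take N_0 = (31/3)/ε. If k > N_0 then |(9k - 7)/(3k + 8) − 3| ≤ (31/3)/k < ε.

N_0 = (31/3)/ε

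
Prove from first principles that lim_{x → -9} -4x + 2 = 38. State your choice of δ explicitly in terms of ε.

δ = ε/4

Fix ε > 0. We need δ > 0 so that 0 < |x + 9| < δ implies |(-4x + 2) − 38| < ε.
Since (-4x + 2) − 38 = -4(x + 9), we have |(-4x + 2) − 38| = 4|x + 9|.
So 4|x + 9| < ε exactly when |x + 9| < ε/4.
Take δ = ε/4. If 0 < |x + 9| < δ then |(-4x + 2) − 38| = 4|x + 9| < 4·(ε/4) = ε.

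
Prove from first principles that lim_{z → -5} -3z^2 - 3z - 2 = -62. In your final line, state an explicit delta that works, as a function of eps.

delta = min(1, eps/30)

Suppose eps > 0. We want delta > 0 such that 0 < |z + 5| < delta implies |(-3z^2 - 3z - 2) + 62| < eps.
(-3z^2 - 3z - 2) + 62 = -3z^2 - 3z + 60 = (z + 5)(-3z + 12).
So |(-3z^2 - 3z - 2) + 62| = |z + 5|·|-3z + 12|.
Require delta ≤ 1. Then |z + 5| < 1 gives |z| < 6, and by the triangle inequality |-3z + 12| ≤ 3·6 + 12 = 30.
Hence |(-3z^2 - 3z - 2) + 62| ≤ 30|z + 5| < eps provided |z + 5| < eps/30.
Choosing delta = min(1, eps/30) ensures both conditions, hence |(-3z^2 - 3z - 2) + 62| < eps.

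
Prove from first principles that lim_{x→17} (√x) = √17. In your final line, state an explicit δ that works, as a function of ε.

Suppose ε > 0. We want δ > 0 such that 0 < |x − 17| < δ implies |√x − √17| < ε.
Multiplying by the conjugate, |√x − √17| = |x − 17|/(√x + √17).
Restrict δ ≤ 17 so that |x − 17| < 17 forces x > 0, and then √x + √17 > √17.
Hence |√x − √17| < |x − 17|/√17, which is < ε once |x − 17| < √17·ε.
Take δ = min(17, √17·ε). If 0 < |x − 17| < δ then x > 0 and |√x − √17| < |x − 17|/√17 < ε.

δ = min(17, √17·ε)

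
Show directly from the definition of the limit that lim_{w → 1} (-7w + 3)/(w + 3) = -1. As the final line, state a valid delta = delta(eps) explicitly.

delta = min(2, (1/3)eps)

Let eps > 0. We want delta > 0 with 0 < |w − 1| < delta ⇒ |(-7w + 3)/(w + 3) + 1| < eps.
Combining over a common denominator, (-7w + 3)/(w + 3) + 1 = [(-7w + 3)·4 − (-4)·(w + 3)] / [4·(w + 3)] = -24(w − 1) / (4(w + 3)).
So |(-7w + 3)/(w + 3) + 1| = 24|w − 1| / (4·|w + 3|).
Require delta ≤ 2, so |w + 3| ≥ |4| − |w − 1| > 4 − 2 = 2.
Hence |(-7w + 3)/(w + 3) + 1| < 24|w − 1|/(4·2) = 3|w − 1|, which is < eps once |w − 1| < (1/3)eps.
Take delta = min(2, (1/3)eps). Then 0 < |w − 1| < delta forces both bounds, so |(-7w + 3)/(w + 3) + 1| < eps.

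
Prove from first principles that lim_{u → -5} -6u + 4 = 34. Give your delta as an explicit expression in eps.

delta = eps/6

Let eps > 0 be given. We need delta > 0 so that 0 < |u + 5| < delta implies |(-6u + 4) − 34| < eps.
Since (-6u + 4) − 34 = -6(u + 5), we have |(-6u + 4) − 34| = 6|u + 5|.
Thus it suffices that |u + 5| < eps/6.
Take delta = eps/6. If 0 < |u + 5| < delta then |(-6u + 4) − 34| = 6|u + 5| < 6·(eps/6) = eps.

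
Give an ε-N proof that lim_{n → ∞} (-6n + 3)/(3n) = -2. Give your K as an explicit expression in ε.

Suppose ε > 0. For n ≥ 1, |(-6n + 3)/(3n) + 2| = |9|/(3(3n)) = 9/(3(3n)).
Since 3n ≥ 3n for n ≥ 1, this is ≤ 9/(3·3n) = 1/n.
So |(-6n + 3)/(3n) + 2| < ε whenever n > 1/ε.
Take K = 1/ε. If n > K then |(-6n + 3)/(3n) + 2| ≤ 1/n < ε.

K = 1/ε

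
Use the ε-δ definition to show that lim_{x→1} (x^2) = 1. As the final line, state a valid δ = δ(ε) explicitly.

Fix ε > 0. We seek δ > 0 with 0 < |x − 1| < δ ⇒ |x^2 − 1| < ε.
Factor: x^2 − 1 = (x − 1)(x + 1), so |x^2 − 1| = |x − 1|·|x + 1|.
Restrict δ ≤ 1. Then |x − 1| < 1 gives |x| < 2, so by the triangle inequality |x + 1| ≤ 2 + 1 = 3.
Hence |x^2 − 1| ≤ 3|x − 1|, which is < ε once |x − 1| < ε/3.
Take δ = min(1, ε/3). If 0 < |x − 1| < δ then both bounds hold and |x^2 − 1| ≤ 3|x − 1| < 3·(ε/3) = ε.

δ = min(1, ε/3)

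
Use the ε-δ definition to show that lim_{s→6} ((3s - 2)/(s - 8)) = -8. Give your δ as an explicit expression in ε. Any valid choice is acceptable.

Suppose ε > 0. We want δ > 0 with 0 < |s − 6| < δ ⇒ |(3s - 2)/(s - 8) + 8| < ε.
Combining over a common denominator, (3s - 2)/(s - 8) + 8 = [(3s - 2)·(-2) − 16·(s - 8)] / [(-2)·(s - 8)] = -22(s − 6) / ((-2)(s - 8)).
So |(3s - 2)/(s - 8) + 8| = 22|s − 6| / (2·|s − 8|).
Restrict δ ≤ 1. Then |s − 6| < 1 gives |s − 8| = |(s − 6) + (-2)| ≥ 2 − 1 = 1.
Hence |(3s - 2)/(s - 8) + 8| < 22|s − 6|/(2·1) = 11|s − 6|, which is < ε once |s − 6| < (1/11)ε.
Take δ = min(1, (1/11)ε). Then 0 < |s − 6| < δ forces both bounds, so |(3s - 2)/(s - 8) + 8| < ε.

δ = min(1, (1/11)ε)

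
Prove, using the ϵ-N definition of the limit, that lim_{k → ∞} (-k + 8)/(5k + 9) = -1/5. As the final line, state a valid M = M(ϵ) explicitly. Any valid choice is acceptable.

M = (49/25)/ϵ

Let ϵ > 0. For k ≥ 1, |(-k + 8)/(5k + 9) + 1/5| = |49|/(5(5k + 9)) = 49/(5(5k + 9)).
Since 5k + 9 ≥ 5k for k ≥ 1, this is ≤ 49/(5·5k) = (49/25)/k.
So |(-k + 8)/(5k + 9) + 1/5| < ϵ whenever k > (49/25)/ϵ.
Take M = (49/25)/ϵ. If k > M then |(-k + 8)/(5k + 9) + 1/5| ≤ (49/25)/k < ϵ.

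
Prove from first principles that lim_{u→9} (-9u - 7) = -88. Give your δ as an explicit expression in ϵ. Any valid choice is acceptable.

δ = ϵ/9

Fix ϵ > 0. We need δ > 0 so that 0 < |u − 9| < δ implies |(-9u - 7) + 88| < ϵ.
Since (-9u - 7) + 88 = -9(u − 9), we have |(-9u - 7) + 88| = 9|u − 9|.
So 9|u − 9| < ϵ exactly when |u − 9| < ϵ/9.
Take δ = ϵ/9. If 0 < |u − 9| < δ then |(-9u - 7) + 88| = 9|u − 9| < 9·(ϵ/9) = ϵ.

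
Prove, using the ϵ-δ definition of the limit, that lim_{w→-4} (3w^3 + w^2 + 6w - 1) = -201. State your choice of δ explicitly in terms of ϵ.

δ = min(1, ϵ/180)

Suppose ϵ > 0. We want δ > 0 such that 0 < |w + 4| < δ implies |(3w^3 + w^2 + 6w - 1) + 201| < ϵ.
(3w^3 + w^2 + 6w - 1) + 201 = 3w^3 + w^2 + 6w + 200 = (w + 4)(3w^2 - 11w + 50).
So |(3w^3 + w^2 + 6w - 1) + 201| = |w + 4|·|3w^2 - 11w + 50|.
Assume first that |w + 4| < 1, so |w| < 5. Then |3w^2 - 11w + 50| ≤ 3·5^2 + 11·5 + 50 = 180.
Hence |(3w^3 + w^2 + 6w - 1) + 201| ≤ 180|w + 4| < ϵ provided |w + 4| < ϵ/180.
Take δ = min(1, ϵ/180). Then 0 < |w + 4| < δ gives both |w + 4| < 1 and |w + 4| < ϵ/180, so |(3w^3 + w^2 + 6w - 1) + 201| < ϵ.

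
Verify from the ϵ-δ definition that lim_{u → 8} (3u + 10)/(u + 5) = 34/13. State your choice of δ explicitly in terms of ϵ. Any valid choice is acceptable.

Fix ϵ > 0. We want δ > 0 with 0 < |u − 8| < δ ⇒ |(3u + 10)/(u + 5) − (34/13)| < ϵ.
Combining over a common denominator, (3u + 10)/(u + 5) − (34/13) = [(3u + 10)·13 − 34·(u + 5)] / [13·(u + 5)] = 5(u − 8) / (13(u + 5)).
So |(3u + 10)/(u + 5) − (34/13)| = 5|u − 8| / (13·|u + 5|).
Restrict δ ≤ 13/2. Then |u − 8| < 13/2 gives |u + 5| = |(u − 8) + 13| ≥ 13 − 13/2 = 13/2.
Hence |(3u + 10)/(u + 5) − (34/13)| < 5|u − 8|/(13·(13/2)) = (10/169)|u − 8|, which is < ϵ once |u − 8| < (169/10)ϵ.
Take δ = min(13/2, (169/10)ϵ). Then 0 < |u − 8| < δ forces both bounds, so |(3u + 10)/(u + 5) − (34/13)| < ϵ.

δ = min(13/2, (169/10)ϵ)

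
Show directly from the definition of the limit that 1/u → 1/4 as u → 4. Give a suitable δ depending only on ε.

δ = min(2, 8ε)

Fix ε > 0. We seek δ > 0 such that 0 < |u − 4| < δ implies |1/u − (1/4)| < ε.
|1/u − (1/4)| = |4 − u|/(4·|u|) = |u − 4|/(4|u|).
Restrict δ ≤ 2. Then |u − 4| < 2 gives |u| > 2, so 4|u| > 8.
Then |1/u − (1/4)| < |u − 4|/8, which is < ε when |u − 4| < 8ε.
Take δ = min(2, 8ε). Then 0 < |u − 4| < δ gives both |u − 4| < 2 and |u − 4| < 8ε, so |1/u − (1/4)| < ε.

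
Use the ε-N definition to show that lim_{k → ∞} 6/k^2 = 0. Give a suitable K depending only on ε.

K = (6/ε)^{1/2}

Let ε > 0 be given. For k ≥ 1, |6/k^2 − 0| = 6/k^2.
6/k^2 < ε ⇔ k^2 > 6/ε ⇔ k > (6/ε)^{1/2}.
Take K = (6/ε)^{1/2}. Then k > K implies 6/k^2 < ε.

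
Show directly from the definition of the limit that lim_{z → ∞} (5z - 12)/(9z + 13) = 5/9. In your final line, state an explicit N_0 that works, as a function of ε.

N_0 = (173/81)/ε

Let ε > 0 be given. We seek N_0 > 0 such that z > N_0 implies |(5z - 12)/(9z + 13) − (5/9)| < ε.
(5z - 12)/(9z + 13) − (5/9) = (9(5z - 12) − 5(9z + 13)) / (9(9z + 13)) = -173/(9(9z + 13)).
For z > 0 we have 9z + 13 > 9z, so |(5z - 12)/(9z + 13) − (5/9)| = 173/(9(9z + 13)) < 173/(9·9z) = (173/81)/z.
Thus |(5z - 12)/(9z + 13) − (5/9)| < ε whenever z > (173/81)/ε.
Take N_0 = (173/81)/ε. If z > N_0 then |(5z - 12)/(9z + 13) − (5/9)| < (173/81)/z < ε.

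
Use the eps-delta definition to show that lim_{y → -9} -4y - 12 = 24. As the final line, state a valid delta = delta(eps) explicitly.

Fix eps > 0. We need delta > 0 so that 0 < |y + 9| < delta implies |(-4y - 12) − 24| < eps.
Since (-4y - 12) − 24 = -4(y + 9), we have |(-4y - 12) − 24| = 4|y + 9|.
So 4|y + 9| < eps exactly when |y + 9| < eps/4.
Choosing delta = eps/4 gives |(-4y - 12) − 24| = 4|y + 9| < eps whenever |y + 9| < delta.

delta = eps/4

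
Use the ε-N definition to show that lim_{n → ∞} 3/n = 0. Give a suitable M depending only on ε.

M = 3/ε

Fix ε > 0. For n ≥ 1, |3/n − 0| = 3/(n) ≤ 3/n.
We need 3/n < ε, i.e. n > 3/ε.
Take M = 3/ε. If n > M then |3/n| ≤ 3/n < ε.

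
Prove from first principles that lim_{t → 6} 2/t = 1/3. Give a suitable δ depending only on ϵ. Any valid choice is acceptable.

δ = min(3, 9ϵ)

Suppose ϵ > 0. We seek δ > 0 such that 0 < |t − 6| < δ implies |2/t − (1/3)| < ϵ.
|2/t − (1/3)| = 2·|6 − t|/(6·|t|) = 2|t − 6|/(6|t|).
Require δ ≤ 3 so that |t| > 6 − 3 = 3, hence 6|t| > 18.
Then |2/t − (1/3)| < 2|t − 6|/18, which is < ϵ when |t − 6| < 9ϵ.
Take δ = min(3, 9ϵ). Then 0 < |t − 6| < δ gives both |t − 6| < 3 and |t − 6| < 9ϵ, so |2/t − (1/3)| < ϵ.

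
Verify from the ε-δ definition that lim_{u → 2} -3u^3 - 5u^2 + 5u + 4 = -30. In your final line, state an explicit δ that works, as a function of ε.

δ = min(1, ε/77)

Fix ε > 0. We want δ > 0 such that 0 < |u − 2| < δ implies |(-3u^3 - 5u^2 + 5u + 4) + 30| < ε.
(-3u^3 - 5u^2 + 5u + 4) + 30 = -3u^3 - 5u^2 + 5u + 34 = (u − 2)(-3u^2 - 11u - 17).
So |(-3u^3 - 5u^2 + 5u + 4) + 30| = |u − 2|·|-3u^2 - 11u - 17|.
Require δ ≤ 1. Then |u − 2| < 1 gives |u| < 3, and by the triangle inequality |-3u^2 - 11u - 17| ≤ 3·3^2 + 11·3 + 17 = 77.
Hence |(-3u^3 - 5u^2 + 5u + 4) + 30| ≤ 77|u − 2| < ε provided |u − 2| < ε/77.
Take δ = min(1, ε/77). Then 0 < |u − 2| < δ gives both |u − 2| < 1 and |u − 2| < ε/77, so |(-3u^3 - 5u^2 + 5u + 4) + 30| < ε.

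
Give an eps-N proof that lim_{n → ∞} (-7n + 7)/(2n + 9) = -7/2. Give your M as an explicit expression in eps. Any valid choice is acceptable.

Fix eps > 0. For n ≥ 1, |(-7n + 7)/(2n + 9) + 7/2| = |77|/(2(2n + 9)) = 77/(2(2n + 9)).
Since 2n + 9 ≥ 2n for n ≥ 1, this is ≤ 77/(2·2n) = (77/4)/n.
So |(-7n + 7)/(2n + 9) + 7/2| < eps whenever n > (77/4)/eps.
Take M = (77/4)/eps. If n > M then |(-7n + 7)/(2n + 9) + 7/2| ≤ (77/4)/n < eps.

M = (77/4)/eps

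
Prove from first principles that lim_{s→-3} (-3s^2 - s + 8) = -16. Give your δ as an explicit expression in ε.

δ = min(1, ε/20)

Let ε > 0. We want δ > 0 such that 0 < |s + 3| < δ implies |(-3s^2 - s + 8) + 16| < ε.
(-3s^2 - s + 8) + 16 = -3s^2 - s + 24 = (s + 3)(-3s + 8).
So |(-3s^2 - s + 8) + 16| = |s + 3|·|-3s + 8|.
Assume first that |s + 3| < 1, so |s| < 4. Then |-3s + 8| ≤ 3·4 + 8 = 20.
Hence |(-3s^2 - s + 8) + 16| ≤ 20|s + 3| < ε provided |s + 3| < ε/20.
Take δ = min(1, ε/20). Then 0 < |s + 3| < δ gives both |s + 3| < 1 and |s + 3| < ε/20, so |(-3s^2 - s + 8) + 16| < ε.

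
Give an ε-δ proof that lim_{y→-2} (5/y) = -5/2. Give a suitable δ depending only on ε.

Let ε > 0. We seek δ > 0 such that 0 < |y + 2| < δ implies |5/y + 5/2| < ε.
|5/y + 5/2| = 5·|-2 − y|/(2·|y|) = 5|y + 2|/(2|y|).
Restrict δ ≤ 1. Then |y + 2| < 1 gives |y| > 1, so 2|y| > 2.
Then |5/y + 5/2| < 5|y + 2|/2, which is < ε when |y + 2| < (2/5)ε.
Take δ = min(1, (2/5)ε). Then 0 < |y + 2| < δ gives both |y + 2| < 1 and |y + 2| < (2/5)ε, so |5/y + 5/2| < ε.

δ = min(1, (2/5)ε)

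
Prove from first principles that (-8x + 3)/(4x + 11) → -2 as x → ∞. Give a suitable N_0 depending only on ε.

N_0 = (25/4)/ε

Let ε > 0 be given. We seek N_0 > 0 such that x > N_0 implies |(-8x + 3)/(4x + 11) + 2| < ε.
(-8x + 3)/(4x + 11) + 2 = (4(-8x + 3) − (-8)(4x + 11)) / (4(4x + 11)) = 100/(4(4x + 11)).
For x > 0 we have 4x + 11 > 4x, so |(-8x + 3)/(4x + 11) + 2| = 100/(4(4x + 11)) < 100/(4·4x) = (25/4)/x.
Thus |(-8x + 3)/(4x + 11) + 2| < ε whenever x > (25/4)/ε.
Take N_0 = (25/4)/ε. If x > N_0 then |(-8x + 3)/(4x + 11) + 2| < (25/4)/x < ε.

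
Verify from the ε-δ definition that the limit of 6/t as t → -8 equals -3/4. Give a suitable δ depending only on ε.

δ = min(4, (16/3)ε)

Let ε > 0. We seek δ > 0 such that 0 < |t + 8| < δ implies |6/t + 3/4| < ε.
|6/t + 3/4| = 6·|-8 − t|/(8·|t|) = 6|t + 8|/(8|t|).
Require δ ≤ 4 so that |t| > 8 − 4 = 4, hence 8|t| > 32.
Then |6/t + 3/4| < 6|t + 8|/32, which is < ε when |t + 8| < (16/3)ε.
Take δ = min(4, (16/3)ε). Then 0 < |t + 8| < δ gives both |t + 8| < 4 and |t + 8| < (16/3)ε, so |6/t + 3/4| < ε.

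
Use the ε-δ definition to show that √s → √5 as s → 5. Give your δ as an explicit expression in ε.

Suppose ε > 0. We want δ > 0 such that 0 < |s − 5| < δ implies |√s − √5| < ε.
Rationalise: √s − √5 = (s − 5)/(√s + √5), so |√s − √5| = |s − 5|/(√s + √5).
Restrict δ ≤ 5 so that |s − 5| < 5 forces s > 0, and then √s + √5 > √5.
Hence |√s − √5| < |s − 5|/√5, which is < ε once |s − 5| < √5·ε.
Take δ = min(5, √5·ε). If 0 < |s − 5| < δ then s > 0 and |√s − √5| < |s − 5|/√5 < ε.

δ = min(5, √5·ε)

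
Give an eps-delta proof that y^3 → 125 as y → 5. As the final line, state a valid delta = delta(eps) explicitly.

Fix eps > 0. We seek delta > 0 with 0 < |y − 5| < delta ⇒ |y^3 − 125| < eps.
Factor: y^3 − 125 = (y − 5)(y^2 + 5y + 25), so |y^3 − 125| = |y − 5|·|y^2 + 5y + 25|.
Restrict delta ≤ 2. Then |y − 5| < 2 gives |y| < 7, so by the triangle inequality |y^2 + 5y + 25| ≤ 7^2 + 5·7 + 25 = 109.
Hence |y^3 − 125| ≤ 109|y − 5|, which is < eps once |y − 5| < eps/109.
Take delta = min(2, eps/109). If 0 < |y − 5| < delta then both bounds hold and |y^3 − 125| ≤ 109|y − 5| < 109·(eps/109) = eps.

delta = min(2, eps/109)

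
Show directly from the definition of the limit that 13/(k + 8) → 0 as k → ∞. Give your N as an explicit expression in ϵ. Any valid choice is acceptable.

N = 13/ϵ

Fix ϵ > 0. For k ≥ 1, |13/(k + 8) − 0| = 13/(k + 8) ≤ 13/k.
We need 13/k < ϵ, i.e. k > 13/ϵ.
Take N = 13/ϵ. If k > N then |13/(k + 8)| ≤ 13/k < ϵ.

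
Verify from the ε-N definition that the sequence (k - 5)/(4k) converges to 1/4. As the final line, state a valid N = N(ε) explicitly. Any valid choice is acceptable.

N = (5/4)/ε

Fix ε > 0. For k ≥ 1, |(k - 5)/(4k) − (1/4)| = |-20|/(4(4k)) = 20/(4(4k)).
Since 4k ≥ 4k for k ≥ 1, this is ≤ 20/(4·4k) = (5/4)/k.
So |(k - 5)/(4k) − (1/4)| < ε whenever k > (5/4)/ε.
Take N = (5/4)/ε. If k > N then |(k - 5)/(4k) − (1/4)| ≤ (5/4)/k < ε.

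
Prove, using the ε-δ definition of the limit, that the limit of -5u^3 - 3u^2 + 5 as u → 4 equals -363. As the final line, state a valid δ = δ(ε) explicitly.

Let ε > 0 be given. We want δ > 0 such that 0 < |u − 4| < δ implies |(-5u^3 - 3u^2 + 5) + 363| < ε.
(-5u^3 - 3u^2 + 5) + 363 = -5u^3 - 3u^2 + 368 = (u − 4)(-5u^2 - 23u - 92).
So |(-5u^3 - 3u^2 + 5) + 363| = |u − 4|·|-5u^2 - 23u - 92|.
Require δ ≤ 1. Then |u − 4| < 1 gives |u| < 5, and by the triangle inequality |-5u^2 - 23u - 92| ≤ 5·5^2 + 23·5 + 92 = 332.
Hence |(-5u^3 - 3u^2 + 5) + 363| ≤ 332|u − 4| < ε provided |u − 4| < ε/332.
Choosing δ = min(1, ε/332) ensures both conditions, hence |(-5u^3 - 3u^2 + 5) + 363| < ε.

δ = min(1, ε/332)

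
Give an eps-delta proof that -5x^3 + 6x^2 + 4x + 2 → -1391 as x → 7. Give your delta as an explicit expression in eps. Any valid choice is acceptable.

delta = min(1, eps/751)

Suppose eps > 0. We want delta > 0 such that 0 < |x − 7| < delta implies |(-5x^3 + 6x^2 + 4x + 2) + 1391| < eps.
(-5x^3 + 6x^2 + 4x + 2) + 1391 = -5x^3 + 6x^2 + 4x + 1393 = (x − 7)(-5x^2 - 29x - 199).
So |(-5x^3 + 6x^2 + 4x + 2) + 1391| = |x − 7|·|-5x^2 - 29x - 199|.
Require delta ≤ 1. Then |x − 7| < 1 gives |x| < 8, and by the triangle inequality |-5x^2 - 29x - 199| ≤ 5·8^2 + 29·8 + 199 = 751.
Hence |(-5x^3 + 6x^2 + 4x + 2) + 1391| ≤ 751|x − 7| < eps provided |x − 7| < eps/751.
Choosing delta = min(1, eps/751) ensures both conditions, hence |(-5x^3 + 6x^2 + 4x + 2) + 1391| < eps.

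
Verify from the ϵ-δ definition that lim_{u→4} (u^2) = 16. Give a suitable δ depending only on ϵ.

Let ϵ > 0. We seek δ > 0 with 0 < |u − 4| < δ ⇒ |u^2 − 16| < ϵ.
Factor: u^2 − 16 = (u − 4)(u + 4), so |u^2 − 16| = |u − 4|·|u + 4|.
Impose δ ≤ 2 so that |u| < 6; then |u + 4| ≤ 10.
Hence |u^2 − 16| ≤ 10|u − 4|, which is < ϵ once |u − 4| < ϵ/10.
Take δ = min(2, ϵ/10). If 0 < |u − 4| < δ then both bounds hold and |u^2 − 16| ≤ 10|u − 4| < 10·(ϵ/10) = ϵ.

δ = min(2, ϵ/10)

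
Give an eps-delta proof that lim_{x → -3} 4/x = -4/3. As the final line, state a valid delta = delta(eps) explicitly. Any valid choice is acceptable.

delta = min(3/2, (9/8)eps)

Fix eps > 0. We seek delta > 0 such that 0 < |x + 3| < delta implies |4/x + 4/3| < eps.
|4/x + 4/3| = 4·|-3 − x|/(3·|x|) = 4|x + 3|/(3|x|).
Restrict delta ≤ 3/2. Then |x + 3| < 3/2 gives |x| > 3/2, so 3|x| > 9/2.
Then |4/x + 4/3| < 4|x + 3|/(9/2), which is < eps when |x + 3| < (9/8)eps.
Take delta = min(3/2, (9/8)eps). Then 0 < |x + 3| < delta gives both |x + 3| < 3/2 and |x + 3| < (9/8)eps, so |4/x + 4/3| < eps.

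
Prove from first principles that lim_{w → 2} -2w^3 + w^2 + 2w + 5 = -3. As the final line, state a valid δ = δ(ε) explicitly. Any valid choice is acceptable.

δ = min(2, ε/48)

Suppose ε > 0. We want δ > 0 such that 0 < |w − 2| < δ implies |(-2w^3 + w^2 + 2w + 5) + 3| < ε.
(-2w^3 + w^2 + 2w + 5) + 3 = -2w^3 + w^2 + 2w + 8 = (w − 2)(-2w^2 - 3w - 4).
So |(-2w^3 + w^2 + 2w + 5) + 3| = |w − 2|·|-2w^2 - 3w - 4|.
Assume first that |w − 2| < 2, so |w| < 4. Then |-2w^2 - 3w - 4| ≤ 2·4^2 + 3·4 + 4 = 48.
Hence |(-2w^3 + w^2 + 2w + 5) + 3| ≤ 48|w − 2| < ε provided |w − 2| < ε/48.
Take δ = min(2, ε/48). Then 0 < |w − 2| < δ gives both |w − 2| < 2 and |w − 2| < ε/48, so |(-2w^3 + w^2 + 2w + 5) + 3| < ε.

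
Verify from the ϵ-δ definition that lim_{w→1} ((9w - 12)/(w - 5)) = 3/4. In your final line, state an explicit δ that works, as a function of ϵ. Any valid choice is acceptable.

Fix ϵ > 0. We want δ > 0 with 0 < |w − 1| < δ ⇒ |(9w - 12)/(w - 5) − (3/4)| < ϵ.
Combining over a common denominator, (9w - 12)/(w - 5) − (3/4) = [(9w - 12)·(-4) − (-3)·(w - 5)] / [(-4)·(w - 5)] = -33(w − 1) / ((-4)(w - 5)).
So |(9w - 12)/(w - 5) − (3/4)| = 33|w − 1| / (4·|w − 5|).
Restrict δ ≤ 2. Then |w − 1| < 2 gives |w − 5| = |(w − 1) + (-4)| ≥ 4 − 2 = 2.
Hence |(9w - 12)/(w - 5) − (3/4)| < 33|w − 1|/(4·2) = (33/8)|w − 1|, which is < ϵ once |w − 1| < (8/33)ϵ.
Take δ = min(2, (8/33)ϵ). Then 0 < |w − 1| < δ forces both bounds, so |(9w - 12)/(w - 5) − (3/4)| < ϵ.

δ = min(2, (8/33)ϵ)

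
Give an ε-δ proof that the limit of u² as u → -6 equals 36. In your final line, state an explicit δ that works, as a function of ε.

Let ε > 0. We seek δ > 0 with 0 < |u + 6| < δ ⇒ |u² − 36| < ε.
Factor: u² − 36 = (u + 6)(u - 6), so |u² − 36| = |u + 6|·|u - 6|.
Impose δ ≤ 1 so that |u| < 7; then |u - 6| ≤ 13.
Hence |u² − 36| ≤ 13|u + 6|, which is < ε once |u + 6| < ε/13.
Take δ = min(1, ε/13). If 0 < |u + 6| < δ then both bounds hold and |u² − 36| ≤ 13|u + 6| < 13·(ε/13) = ε.

δ = min(1, ε/13)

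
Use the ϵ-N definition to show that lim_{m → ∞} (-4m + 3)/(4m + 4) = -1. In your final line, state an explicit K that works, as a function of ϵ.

Let ϵ > 0. For m ≥ 1, |(-4m + 3)/(4m + 4) + 1| = |28|/(4(4m + 4)) = 28/(4(4m + 4)).
Since 4m + 4 ≥ 4m for m ≥ 1, this is ≤ 28/(4·4m) = (7/4)/m.
So |(-4m + 3)/(4m + 4) + 1| < ϵ whenever m > (7/4)/ϵ.
Take K = (7/4)/ϵ. If m > K then |(-4m + 3)/(4m + 4) + 1| ≤ (7/4)/m < ϵ.

K = (7/4)/ϵ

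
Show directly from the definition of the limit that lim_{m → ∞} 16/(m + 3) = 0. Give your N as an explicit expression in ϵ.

Let ϵ > 0. For m ≥ 1, |16/(m + 3) − 0| = 16/(m + 3) ≤ 16/m.
We need 16/m < ϵ, i.e. m > 16/ϵ.
Take N = 16/ϵ. If m > N then |16/(m + 3)| ≤ 16/m < ϵ.

N = 16/ϵ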